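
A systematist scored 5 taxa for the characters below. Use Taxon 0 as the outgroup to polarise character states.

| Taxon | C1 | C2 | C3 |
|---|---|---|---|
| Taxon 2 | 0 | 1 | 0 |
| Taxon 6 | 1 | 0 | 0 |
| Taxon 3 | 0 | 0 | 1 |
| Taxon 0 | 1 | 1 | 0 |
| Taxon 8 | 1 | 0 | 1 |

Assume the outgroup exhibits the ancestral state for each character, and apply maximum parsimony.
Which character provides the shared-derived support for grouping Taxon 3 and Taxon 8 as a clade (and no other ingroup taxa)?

C3

Character polarity is set by the outgroup: the derived state is whichever differs from the outgroup's state, so for C1, C2 the derived state is '0', and for the remaining characters it is '1'.
C1 (state '0') occurs in Taxon 2 and Taxon 3 but conflicts with the nesting implied by the other characters — most parsimoniously interpreted as homoplasy.
C2 (derived state '0') is shared by Taxon 3, Taxon 6, and Taxon 8 — a synapomorphy uniting that clade.
C3 (derived state '1') is shared by Taxon 3 and Taxon 8 — a synapomorphy uniting that clade.
Most parsimonious ingroup topology: (Taxon 2,(Taxon 6,(Taxon 8,Taxon 3))).
The clade {Taxon 3, Taxon 8} is supported by C3: its derived state '1' occurs in exactly those taxa and in no other taxon (including the outgroup).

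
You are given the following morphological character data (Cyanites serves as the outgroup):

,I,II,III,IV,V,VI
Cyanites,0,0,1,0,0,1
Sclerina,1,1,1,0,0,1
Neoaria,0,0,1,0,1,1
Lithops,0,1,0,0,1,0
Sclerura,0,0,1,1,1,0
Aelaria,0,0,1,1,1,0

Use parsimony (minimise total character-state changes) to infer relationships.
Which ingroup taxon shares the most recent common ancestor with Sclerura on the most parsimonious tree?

Aelaria

Character polarity is set by the outgroup: the derived state is whichever differs from the outgroup's state, so for III, VI the derived state is '0', and for the remaining characters it is '1'.
I: derived state '1' in Sclerina only — an autapomorphy, so it tells us nothing about relationships among taxa.
II (state '1') occurs in Lithops and Sclerina but conflicts with the nesting implied by the other characters — most parsimoniously interpreted as homoplasy.
III: derived state '0' in Lithops only — an autapomorphy, so it tells us nothing about relationships among taxa.
IV: derived state '1' in Aelaria and Sclerura only — synapomorphy for {Aelaria, Sclerura}.
V (derived state '1') is shared by Aelaria, Lithops, Neoaria, and Sclerura — a synapomorphy uniting that clade.
VI: derived state '0' in Aelaria, Lithops, and Sclerura only — synapomorphy for {Aelaria, Lithops, Sclerura}.
Most parsimonious ingroup topology: (Sclerina,(Neoaria,(Lithops,(Sclerura,Aelaria)))).
Sclerura and Aelaria form a cherry on this tree, so they are sister taxa.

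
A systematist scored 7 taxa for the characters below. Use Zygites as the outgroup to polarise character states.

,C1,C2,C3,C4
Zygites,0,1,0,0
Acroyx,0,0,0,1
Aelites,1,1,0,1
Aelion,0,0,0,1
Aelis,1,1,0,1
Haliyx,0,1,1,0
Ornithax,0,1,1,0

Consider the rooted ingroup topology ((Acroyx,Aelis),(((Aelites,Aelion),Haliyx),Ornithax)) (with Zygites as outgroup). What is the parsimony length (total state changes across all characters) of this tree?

Map each character onto ((Acroyx,Aelis),(((Aelites,Aelion),Haliyx),Ornithax)) (rooted by Zygites) and count the minimum state changes it requires (Fitch parsimony):
C1: 2; C2: 2; C3: 2; C4: 2.
Total tree length = 8.

8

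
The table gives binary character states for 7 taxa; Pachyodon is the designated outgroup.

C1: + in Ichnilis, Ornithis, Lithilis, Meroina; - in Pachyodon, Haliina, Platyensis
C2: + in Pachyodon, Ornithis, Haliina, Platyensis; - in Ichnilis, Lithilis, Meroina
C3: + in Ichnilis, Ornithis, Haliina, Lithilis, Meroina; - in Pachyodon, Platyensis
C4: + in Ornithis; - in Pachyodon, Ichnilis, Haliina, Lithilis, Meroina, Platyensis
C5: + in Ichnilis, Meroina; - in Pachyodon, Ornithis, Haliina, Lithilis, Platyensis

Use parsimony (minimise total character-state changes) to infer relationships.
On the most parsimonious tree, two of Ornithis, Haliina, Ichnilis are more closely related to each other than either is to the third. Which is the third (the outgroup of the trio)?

Haliina

Character polarity is set by the outgroup: the derived state is whichever differs from the outgroup's state, so for C2 the derived state is '-', and for the remaining characters it is '+'.
C1: derived state '+' in Ichnilis, Lithilis, Meroina, and Ornithis only — synapomorphy for {Ichnilis, Lithilis, Meroina, Ornithis}.
C2 (derived state '-') is shared by Ichnilis, Lithilis, and Meroina — a synapomorphy uniting that clade.
Only Haliina, Ichnilis, Lithilis, Meroina, and Ornithis show the derived state '+' for C3, supporting them as a clade.
C4 (derived state '+') is unique to Ornithis (autapomorphy; uninformative for grouping).
Only Ichnilis and Meroina show the derived state '+' for C5, supporting them as a clade.
Most parsimonious ingroup topology: (((((Ichnilis,Meroina),Lithilis),Ornithis),Haliina),Platyensis).
Ichnilis and Ornithis share a more recent common ancestor with each other than either does with Haliina, so Haliina is the least closely related of the three.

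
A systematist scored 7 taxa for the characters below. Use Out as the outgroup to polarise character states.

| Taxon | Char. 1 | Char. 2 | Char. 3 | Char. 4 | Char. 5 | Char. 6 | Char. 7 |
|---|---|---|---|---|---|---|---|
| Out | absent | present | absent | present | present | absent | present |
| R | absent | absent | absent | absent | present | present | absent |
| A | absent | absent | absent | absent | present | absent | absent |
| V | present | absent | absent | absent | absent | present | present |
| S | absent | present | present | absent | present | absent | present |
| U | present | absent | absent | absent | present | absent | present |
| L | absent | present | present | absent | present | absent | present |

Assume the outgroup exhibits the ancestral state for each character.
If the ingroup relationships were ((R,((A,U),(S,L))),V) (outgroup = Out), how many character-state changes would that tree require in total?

11

Map each character onto ((R,((A,U),(S,L))),V) (rooted by Out) and count the minimum state changes it requires (Fitch parsimony):
Char. 1: 2; Char. 2: 2; Char. 3: 1; Char. 4: 1; Char. 5: 1; Char. 6: 2; Char. 7: 2.
Total tree length = 11.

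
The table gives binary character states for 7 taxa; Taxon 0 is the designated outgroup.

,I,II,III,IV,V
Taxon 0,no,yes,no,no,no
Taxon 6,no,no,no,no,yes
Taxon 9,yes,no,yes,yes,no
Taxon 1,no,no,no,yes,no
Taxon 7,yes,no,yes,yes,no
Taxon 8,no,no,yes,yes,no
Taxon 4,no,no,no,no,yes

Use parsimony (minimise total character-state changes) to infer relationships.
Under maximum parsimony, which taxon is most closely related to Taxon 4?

Character polarity is set by the outgroup: the derived state is whichever differs from the outgroup's state, so for II the derived state is 'no', and for the remaining characters it is 'yes'.
I (derived state 'yes') is shared by Taxon 7 and Taxon 9 — a synapomorphy uniting that clade.
II (derived state 'no') is shared by all ingroup taxa — unites the whole ingroup.
III: derived state 'yes' in Taxon 7, Taxon 8, and Taxon 9 only — synapomorphy for {Taxon 7, Taxon 8, Taxon 9}.
Only Taxon 1, Taxon 7, Taxon 8, and Taxon 9 show the derived state 'yes' for IV, supporting them as a clade.
Only Taxon 4 and Taxon 6 show the derived state 'yes' for V, supporting them as a clade.
Most parsimonious ingroup topology: ((Taxon 6,Taxon 4),(((Taxon 9,Taxon 7),Taxon 8),Taxon 1)).
Taxon 4 and Taxon 6 form a cherry on this tree, so they are sister taxa.

Taxon 6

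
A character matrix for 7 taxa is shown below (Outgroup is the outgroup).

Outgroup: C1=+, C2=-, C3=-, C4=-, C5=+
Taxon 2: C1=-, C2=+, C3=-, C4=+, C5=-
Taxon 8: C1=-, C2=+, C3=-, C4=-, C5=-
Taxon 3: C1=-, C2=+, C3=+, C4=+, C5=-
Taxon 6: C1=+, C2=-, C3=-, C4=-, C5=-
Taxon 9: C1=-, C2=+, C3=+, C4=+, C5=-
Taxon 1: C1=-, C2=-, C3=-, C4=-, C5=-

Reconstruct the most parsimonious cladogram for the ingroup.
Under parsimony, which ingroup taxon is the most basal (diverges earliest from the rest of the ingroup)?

Taxon 6

Character polarity is set by the outgroup: the derived state is whichever differs from the outgroup's state, so for C1, C5 the derived state is '-', and for the remaining characters it is '+'.
Only Taxon 1, Taxon 2, Taxon 3, Taxon 8, and Taxon 9 show the derived state '-' for C1, supporting them as a clade.
C2 (derived state '+') is shared by Taxon 2, Taxon 3, Taxon 8, and Taxon 9 — a synapomorphy uniting that clade.
C3 (derived state '+') is shared by Taxon 3 and Taxon 9 — a synapomorphy uniting that clade.
Only Taxon 2, Taxon 3, and Taxon 9 show the derived state '+' for C4, supporting them as a clade.
C5 (derived state '-') is shared by all ingroup taxa — unites the whole ingroup.
Most parsimonious ingroup topology: ((((Taxon 2,(Taxon 3,Taxon 9)),Taxon 8),Taxon 1),Taxon 6).
Taxon 6 is sister to the clade containing all other ingroup taxa, so it is the earliest-diverging (most basal) ingroup lineage.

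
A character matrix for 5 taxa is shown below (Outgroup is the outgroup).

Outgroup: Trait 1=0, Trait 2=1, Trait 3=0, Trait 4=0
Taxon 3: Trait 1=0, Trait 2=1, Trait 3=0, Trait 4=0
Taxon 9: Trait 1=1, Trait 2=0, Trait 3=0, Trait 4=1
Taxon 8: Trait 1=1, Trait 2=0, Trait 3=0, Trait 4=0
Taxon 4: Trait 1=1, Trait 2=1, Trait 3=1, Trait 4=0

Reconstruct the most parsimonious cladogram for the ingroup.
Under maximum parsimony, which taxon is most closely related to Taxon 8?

Character polarity is set by the outgroup: the derived state is whichever differs from the outgroup's state, so for Trait 2 the derived state is '0', and for the remaining characters it is '1'.
Only Taxon 4, Taxon 8, and Taxon 9 show the derived state '1' for Trait 1, supporting them as a clade.
Trait 2 (derived state '0') is shared by Taxon 8 and Taxon 9 — a synapomorphy uniting that clade.
Trait 3 (derived state '1') is unique to Taxon 4 (autapomorphy; uninformative for grouping).
Trait 4: derived state '1' in Taxon 9 only — an autapomorphy, so it tells us nothing about relationships among taxa.
Most parsimonious ingroup topology: (Taxon 3,((Taxon 9,Taxon 8),Taxon 4)).
Taxon 8 and Taxon 9 form a cherry on this tree, so they are sister taxa.

Taxon 9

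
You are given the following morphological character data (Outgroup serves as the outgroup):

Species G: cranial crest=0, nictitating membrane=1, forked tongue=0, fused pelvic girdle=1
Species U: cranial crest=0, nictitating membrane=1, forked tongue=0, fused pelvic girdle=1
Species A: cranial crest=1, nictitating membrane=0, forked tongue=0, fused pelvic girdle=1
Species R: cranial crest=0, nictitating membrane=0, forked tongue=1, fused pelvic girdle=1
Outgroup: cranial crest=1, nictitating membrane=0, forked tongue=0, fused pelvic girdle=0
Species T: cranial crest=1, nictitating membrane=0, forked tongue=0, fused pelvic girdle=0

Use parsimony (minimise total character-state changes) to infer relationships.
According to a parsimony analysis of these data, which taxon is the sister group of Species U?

Species G

Character polarity is set by the outgroup: the derived state is whichever differs from the outgroup's state, so for cranial crest the derived state is '0', and for the remaining characters it is '1'.
Only Species G, Species R, and Species U show the derived state '0' for cranial crest, supporting them as a clade.
nictitating membrane (derived state '1') is shared by Species G and Species U — a synapomorphy uniting that clade.
forked tongue: derived state '1' in Species R only — an autapomorphy, so it tells us nothing about relationships among taxa.
Only Species A, Species G, Species R, and Species U show the derived state '1' for fused pelvic girdle, supporting them as a clade.
Most parsimonious ingroup topology: (Species T,(((Species U,Species G),Species R),Species A)).
Species U and Species G form a cherry on this tree, so they are sister taxa.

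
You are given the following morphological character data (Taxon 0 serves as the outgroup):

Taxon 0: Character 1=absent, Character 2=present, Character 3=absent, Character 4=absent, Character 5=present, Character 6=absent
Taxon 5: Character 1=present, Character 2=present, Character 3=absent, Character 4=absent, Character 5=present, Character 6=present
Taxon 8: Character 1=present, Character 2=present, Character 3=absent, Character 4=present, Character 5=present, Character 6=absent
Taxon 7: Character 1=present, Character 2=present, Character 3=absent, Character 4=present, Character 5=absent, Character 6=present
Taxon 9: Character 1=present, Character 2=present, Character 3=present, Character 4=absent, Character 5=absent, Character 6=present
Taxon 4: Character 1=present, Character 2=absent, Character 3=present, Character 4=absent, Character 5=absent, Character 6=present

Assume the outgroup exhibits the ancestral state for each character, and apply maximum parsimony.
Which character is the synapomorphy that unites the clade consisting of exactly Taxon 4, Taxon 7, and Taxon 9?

Character 5

Character polarity is set by the outgroup: the derived state is whichever differs from the outgroup's state, so for Character 2, Character 5 the derived state is 'absent', and for the remaining characters it is 'present'.
Character 1 (derived state 'present') is shared by all ingroup taxa — unites the whole ingroup.
Character 2 (derived state 'absent') is unique to Taxon 4 (autapomorphy; uninformative for grouping).
Only Taxon 4 and Taxon 9 show the derived state 'present' for Character 3, supporting them as a clade.
Character 4 groups Taxon 7 and Taxon 8, which is incompatible with the clades supported by the remaining characters; treating it as convergent (homoplasy) costs fewer steps than any alternative tree.
Only Taxon 4, Taxon 7, and Taxon 9 show the derived state 'absent' for Character 5, supporting them as a clade.
Only Taxon 4, Taxon 5, Taxon 7, and Taxon 9 show the derived state 'present' for Character 6, supporting them as a clade.
Most parsimonious ingroup topology: ((Taxon 5,(Taxon 7,(Taxon 9,Taxon 4))),Taxon 8).
The clade {Taxon 4, Taxon 7, Taxon 9} is supported by Character 5: its derived state 'absent' occurs in exactly those taxa and in no other taxon (including the outgroup).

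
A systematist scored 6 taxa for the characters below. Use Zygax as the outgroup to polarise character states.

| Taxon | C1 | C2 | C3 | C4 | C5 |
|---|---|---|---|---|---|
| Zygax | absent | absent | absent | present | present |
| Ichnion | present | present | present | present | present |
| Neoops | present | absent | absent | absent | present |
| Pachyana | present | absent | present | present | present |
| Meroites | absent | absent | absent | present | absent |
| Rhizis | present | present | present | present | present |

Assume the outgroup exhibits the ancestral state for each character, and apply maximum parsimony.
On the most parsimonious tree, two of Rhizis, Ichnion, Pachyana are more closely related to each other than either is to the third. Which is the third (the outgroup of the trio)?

Character polarity is set by the outgroup: the derived state is whichever differs from the outgroup's state, so for C4, C5 the derived state is 'absent', and for the remaining characters it is 'present'.
C1: derived state 'present' in Ichnion, Neoops, Pachyana, and Rhizis only — synapomorphy for {Ichnion, Neoops, Pachyana, Rhizis}.
Only Ichnion and Rhizis show the derived state 'present' for C2, supporting them as a clade.
C3 (derived state 'present') is shared by Ichnion, Pachyana, and Rhizis — a synapomorphy uniting that clade.
C4: derived state 'absent' in Neoops only — an autapomorphy, so it tells us nothing about relationships among taxa.
C5 (derived state 'absent') is unique to Meroites (autapomorphy; uninformative for grouping).
Most parsimonious ingroup topology: ((((Ichnion,Rhizis),Pachyana),Neoops),Meroites).
Ichnion and Rhizis share a more recent common ancestor with each other than either does with Pachyana, so Pachyana is the least closely related of the three.

Pachyana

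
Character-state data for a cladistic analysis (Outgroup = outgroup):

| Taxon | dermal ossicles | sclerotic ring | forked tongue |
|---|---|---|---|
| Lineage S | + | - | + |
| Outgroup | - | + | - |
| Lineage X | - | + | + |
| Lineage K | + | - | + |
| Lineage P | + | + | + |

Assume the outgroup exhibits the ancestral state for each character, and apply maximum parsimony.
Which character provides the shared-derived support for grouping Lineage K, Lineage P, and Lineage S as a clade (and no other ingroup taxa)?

Character polarity is set by the outgroup: the derived state is whichever differs from the outgroup's state, so for sclerotic ring the derived state is '-', and for the remaining characters it is '+'.
Only Lineage K, Lineage P, and Lineage S show the derived state '+' for dermal ossicles, supporting them as a clade.
Only Lineage K and Lineage S show the derived state '-' for sclerotic ring, supporting them as a clade.
All ingroup taxa share the derived state '+' for forked tongue; it defines the ingroup but does not resolve relationships within it.
Most parsimonious ingroup topology: (Lineage X,(Lineage P,(Lineage S,Lineage K))).
The clade {Lineage K, Lineage P, Lineage S} is supported by dermal ossicles: its derived state '+' occurs in exactly those taxa and in no other taxon (including the outgroup).

dermal ossicles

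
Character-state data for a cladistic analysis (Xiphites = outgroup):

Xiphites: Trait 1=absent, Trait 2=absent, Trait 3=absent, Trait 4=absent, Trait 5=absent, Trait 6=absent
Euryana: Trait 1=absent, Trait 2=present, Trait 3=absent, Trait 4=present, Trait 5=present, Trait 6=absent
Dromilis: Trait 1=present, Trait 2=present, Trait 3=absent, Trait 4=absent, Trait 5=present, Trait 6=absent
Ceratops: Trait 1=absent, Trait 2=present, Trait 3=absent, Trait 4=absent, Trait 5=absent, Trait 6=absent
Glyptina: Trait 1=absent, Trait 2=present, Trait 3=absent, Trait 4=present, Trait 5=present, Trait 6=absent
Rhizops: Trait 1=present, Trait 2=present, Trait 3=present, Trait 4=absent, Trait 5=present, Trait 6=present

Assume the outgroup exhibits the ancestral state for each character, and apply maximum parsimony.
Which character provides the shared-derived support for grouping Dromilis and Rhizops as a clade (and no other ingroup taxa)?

Trait 1

The outgroup has state 'absent' for every character, so 'present' is the derived state throughout.
Only Dromilis and Rhizops show the derived state 'present' for Trait 1, supporting them as a clade.
All ingroup taxa share the derived state 'present' for Trait 2; it defines the ingroup but does not resolve relationships within it.
Trait 3: derived state 'present' in Rhizops only — an autapomorphy, so it tells us nothing about relationships among taxa.
Only Euryana and Glyptina show the derived state 'present' for Trait 4, supporting them as a clade.
Trait 5 (derived state 'present') is shared by Dromilis, Euryana, Glyptina, and Rhizops — a synapomorphy uniting that clade.
Trait 6 (derived state 'present') is unique to Rhizops (autapomorphy; uninformative for grouping).
Most parsimonious ingroup topology: (((Euryana,Glyptina),(Dromilis,Rhizops)),Ceratops).
The clade {Dromilis, Rhizops} is supported by Trait 1: its derived state 'present' occurs in exactly those taxa and in no other taxon (including the outgroup).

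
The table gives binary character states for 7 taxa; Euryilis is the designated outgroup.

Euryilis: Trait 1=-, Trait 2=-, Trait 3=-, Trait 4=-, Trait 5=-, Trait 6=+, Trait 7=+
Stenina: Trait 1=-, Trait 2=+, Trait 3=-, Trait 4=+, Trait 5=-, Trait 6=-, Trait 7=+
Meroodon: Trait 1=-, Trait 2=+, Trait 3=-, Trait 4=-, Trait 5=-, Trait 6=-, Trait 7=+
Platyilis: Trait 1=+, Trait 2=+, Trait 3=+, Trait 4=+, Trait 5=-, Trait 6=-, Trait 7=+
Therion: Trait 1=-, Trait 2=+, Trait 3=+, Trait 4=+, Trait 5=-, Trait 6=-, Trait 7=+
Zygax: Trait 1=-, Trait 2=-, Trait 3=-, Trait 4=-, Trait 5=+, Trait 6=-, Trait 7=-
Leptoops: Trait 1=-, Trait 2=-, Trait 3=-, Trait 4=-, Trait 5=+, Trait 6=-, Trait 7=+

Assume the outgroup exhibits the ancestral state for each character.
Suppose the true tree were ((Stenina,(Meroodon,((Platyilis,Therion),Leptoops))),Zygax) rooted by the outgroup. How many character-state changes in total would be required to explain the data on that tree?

10

Map each character onto ((Stenina,(Meroodon,((Platyilis,Therion),Leptoops))),Zygax) (rooted by Euryilis) and count the minimum state changes it requires (Fitch parsimony):
Trait 1: 1; Trait 2: 2; Trait 3: 1; Trait 4: 2; Trait 5: 2; Trait 6: 1; Trait 7: 1.
Total tree length = 10.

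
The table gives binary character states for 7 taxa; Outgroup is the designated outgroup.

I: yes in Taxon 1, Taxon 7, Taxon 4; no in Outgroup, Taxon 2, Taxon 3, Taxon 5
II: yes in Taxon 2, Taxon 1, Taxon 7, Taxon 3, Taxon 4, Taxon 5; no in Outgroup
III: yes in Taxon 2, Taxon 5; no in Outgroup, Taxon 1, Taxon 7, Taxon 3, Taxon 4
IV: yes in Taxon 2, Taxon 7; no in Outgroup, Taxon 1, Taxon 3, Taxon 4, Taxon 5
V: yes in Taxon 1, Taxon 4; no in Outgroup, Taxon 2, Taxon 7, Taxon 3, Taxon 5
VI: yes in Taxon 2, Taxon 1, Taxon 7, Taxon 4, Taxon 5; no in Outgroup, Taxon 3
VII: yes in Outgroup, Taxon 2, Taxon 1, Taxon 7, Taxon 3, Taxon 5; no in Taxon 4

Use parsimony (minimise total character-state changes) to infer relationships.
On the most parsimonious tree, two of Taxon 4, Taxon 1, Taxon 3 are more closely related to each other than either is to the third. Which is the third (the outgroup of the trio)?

Taxon 3

Character polarity is set by the outgroup: the derived state is whichever differs from the outgroup's state, so for VII the derived state is 'no', and for the remaining characters it is 'yes'.
I: derived state 'yes' in Taxon 1, Taxon 4, and Taxon 7 only — synapomorphy for {Taxon 1, Taxon 4, Taxon 7}.
All ingroup taxa share the derived state 'yes' for II; it defines the ingroup but does not resolve relationships within it.
III: derived state 'yes' in Taxon 2 and Taxon 5 only — synapomorphy for {Taxon 2, Taxon 5}.
IV (state 'yes') occurs in Taxon 2 and Taxon 7 but conflicts with the nesting implied by the other characters — most parsimoniously interpreted as homoplasy.
V (derived state 'yes') is shared by Taxon 1 and Taxon 4 — a synapomorphy uniting that clade.
VI: derived state 'yes' in Taxon 1, Taxon 2, Taxon 4, Taxon 5, and Taxon 7 only — synapomorphy for {Taxon 1, Taxon 2, Taxon 4, Taxon 5, Taxon 7}.
VII (derived state 'no') is unique to Taxon 4 (autapomorphy; uninformative for grouping).
Most parsimonious ingroup topology: (((Taxon 2,Taxon 5),((Taxon 1,Taxon 4),Taxon 7)),Taxon 3).
Taxon 4 and Taxon 1 share a more recent common ancestor with each other than either does with Taxon 3, so Taxon 3 is the least closely related of the three.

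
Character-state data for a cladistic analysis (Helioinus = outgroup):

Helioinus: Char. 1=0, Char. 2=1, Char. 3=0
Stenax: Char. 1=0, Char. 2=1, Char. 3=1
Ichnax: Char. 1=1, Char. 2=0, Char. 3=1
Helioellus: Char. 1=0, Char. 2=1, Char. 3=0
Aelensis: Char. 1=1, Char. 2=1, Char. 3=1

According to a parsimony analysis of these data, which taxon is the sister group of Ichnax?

Character polarity is set by the outgroup: the derived state is whichever differs from the outgroup's state, so for Char. 2 the derived state is '0', and for the remaining characters it is '1'.
Char. 1: derived state '1' in Aelensis and Ichnax only — synapomorphy for {Aelensis, Ichnax}.
Char. 2 (derived state '0') is unique to Ichnax (autapomorphy; uninformative for grouping).
Char. 3: derived state '1' in Aelensis, Ichnax, and Stenax only — synapomorphy for {Aelensis, Ichnax, Stenax}.
Most parsimonious ingroup topology: ((Stenax,(Ichnax,Aelensis)),Helioellus).
Ichnax and Aelensis form a cherry on this tree, so they are sister taxa.

Aelensis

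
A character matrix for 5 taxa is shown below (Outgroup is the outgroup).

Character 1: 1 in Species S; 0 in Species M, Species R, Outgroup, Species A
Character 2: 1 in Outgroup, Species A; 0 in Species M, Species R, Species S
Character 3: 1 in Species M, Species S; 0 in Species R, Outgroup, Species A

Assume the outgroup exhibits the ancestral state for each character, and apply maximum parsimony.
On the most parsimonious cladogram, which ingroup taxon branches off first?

Species A

Character polarity is set by the outgroup: the derived state is whichever differs from the outgroup's state, so for Character 2 the derived state is '0', and for the remaining characters it is '1'.
Character 1: derived state '1' in Species S only — an autapomorphy, so it tells us nothing about relationships among taxa.
Only Species M, Species R, and Species S show the derived state '0' for Character 2, supporting them as a clade.
Only Species M and Species S show the derived state '1' for Character 3, supporting them as a clade.
Most parsimonious ingroup topology: ((Species R,(Species S,Species M)),Species A).
Species A is sister to the clade containing all other ingroup taxa, so it is the earliest-diverging (most basal) ingroup lineage.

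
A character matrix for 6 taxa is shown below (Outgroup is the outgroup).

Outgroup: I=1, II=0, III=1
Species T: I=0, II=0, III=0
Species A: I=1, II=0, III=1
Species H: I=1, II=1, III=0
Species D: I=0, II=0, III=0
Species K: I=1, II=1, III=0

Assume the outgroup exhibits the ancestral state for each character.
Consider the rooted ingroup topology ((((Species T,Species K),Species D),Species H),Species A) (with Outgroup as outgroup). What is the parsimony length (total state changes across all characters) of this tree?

5

Map each character onto ((((Species T,Species K),Species D),Species H),Species A) (rooted by Outgroup) and count the minimum state changes it requires (Fitch parsimony):
I: 2; II: 2; III: 1.
Total tree length = 5.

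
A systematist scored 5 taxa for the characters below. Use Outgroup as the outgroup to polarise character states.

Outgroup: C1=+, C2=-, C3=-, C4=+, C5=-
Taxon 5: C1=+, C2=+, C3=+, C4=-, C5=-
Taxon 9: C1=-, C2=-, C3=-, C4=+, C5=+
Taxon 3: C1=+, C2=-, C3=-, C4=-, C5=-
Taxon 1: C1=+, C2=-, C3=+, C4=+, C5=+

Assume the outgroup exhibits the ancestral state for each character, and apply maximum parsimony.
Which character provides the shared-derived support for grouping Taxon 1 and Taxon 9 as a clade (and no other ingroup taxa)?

Character polarity is set by the outgroup: the derived state is whichever differs from the outgroup's state, so for C1, C4 the derived state is '-', and for the remaining characters it is '+'.
C1: derived state '-' in Taxon 9 only — an autapomorphy, so it tells us nothing about relationships among taxa.
C2 (derived state '+') is unique to Taxon 5 (autapomorphy; uninformative for grouping).
C3 (state '+') occurs in Taxon 1 and Taxon 5 but conflicts with the nesting implied by the other characters — most parsimoniously interpreted as homoplasy.
Only Taxon 3 and Taxon 5 show the derived state '-' for C4, supporting them as a clade.
Only Taxon 1 and Taxon 9 show the derived state '+' for C5, supporting them as a clade.
Most parsimonious ingroup topology: ((Taxon 5,Taxon 3),(Taxon 9,Taxon 1)).
The clade {Taxon 1, Taxon 9} is supported by C5: its derived state '+' occurs in exactly those taxa and in no other taxon (including the outgroup).

C5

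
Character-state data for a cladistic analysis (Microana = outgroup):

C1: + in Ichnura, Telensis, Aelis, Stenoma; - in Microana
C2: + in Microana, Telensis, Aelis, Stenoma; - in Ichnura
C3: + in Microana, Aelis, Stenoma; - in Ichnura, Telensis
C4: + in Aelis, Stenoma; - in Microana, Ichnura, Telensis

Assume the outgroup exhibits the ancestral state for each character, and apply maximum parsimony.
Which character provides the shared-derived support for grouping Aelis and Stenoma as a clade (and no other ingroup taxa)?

Character polarity is set by the outgroup: the derived state is whichever differs from the outgroup's state, so for C2, C3 the derived state is '-', and for the remaining characters it is '+'.
All ingroup taxa share the derived state '+' for C1; it defines the ingroup but does not resolve relationships within it.
C2 (derived state '-') is unique to Ichnura (autapomorphy; uninformative for grouping).
C3 (derived state '-') is shared by Ichnura and Telensis — a synapomorphy uniting that clade.
Only Aelis and Stenoma show the derived state '+' for C4, supporting them as a clade.
Most parsimonious ingroup topology: ((Ichnura,Telensis),(Aelis,Stenoma)).
The clade {Aelis, Stenoma} is supported by C4: its derived state '+' occurs in exactly those taxa and in no other taxon (including the outgroup).

C4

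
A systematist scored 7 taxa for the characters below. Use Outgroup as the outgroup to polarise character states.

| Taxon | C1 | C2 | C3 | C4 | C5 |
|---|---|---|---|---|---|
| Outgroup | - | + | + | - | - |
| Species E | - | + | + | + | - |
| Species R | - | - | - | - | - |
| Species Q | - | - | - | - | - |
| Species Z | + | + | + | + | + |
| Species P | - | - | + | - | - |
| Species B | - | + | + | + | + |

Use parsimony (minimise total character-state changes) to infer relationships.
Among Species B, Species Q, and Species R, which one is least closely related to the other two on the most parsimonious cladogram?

Species B

Character polarity is set by the outgroup: the derived state is whichever differs from the outgroup's state, so for C2, C3 the derived state is '-', and for the remaining characters it is '+'.
C1 (derived state '+') is unique to Species Z (autapomorphy; uninformative for grouping).
C2 (derived state '-') is shared by Species P, Species Q, and Species R — a synapomorphy uniting that clade.
Only Species Q and Species R show the derived state '-' for C3, supporting them as a clade.
C4: derived state '+' in Species B, Species E, and Species Z only — synapomorphy for {Species B, Species E, Species Z}.
C5: derived state '+' in Species B and Species Z only — synapomorphy for {Species B, Species Z}.
Most parsimonious ingroup topology: ((Species E,(Species Z,Species B)),((Species R,Species Q),Species P)).
Species R and Species Q share a more recent common ancestor with each other than either does with Species B, so Species B is the least closely related of the three.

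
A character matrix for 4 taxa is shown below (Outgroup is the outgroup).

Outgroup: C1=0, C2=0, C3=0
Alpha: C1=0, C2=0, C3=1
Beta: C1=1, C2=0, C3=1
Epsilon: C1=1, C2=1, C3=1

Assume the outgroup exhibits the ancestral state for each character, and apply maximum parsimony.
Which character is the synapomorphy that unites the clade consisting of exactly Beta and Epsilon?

C1

The outgroup has state '0' for every character, so '1' is the derived state throughout.
C1 (derived state '1') is shared by Beta and Epsilon — a synapomorphy uniting that clade.
C2 (derived state '1') is unique to Epsilon (autapomorphy; uninformative for grouping).
C3 (derived state '1') is shared by all ingroup taxa — unites the whole ingroup.
Most parsimonious ingroup topology: (Alpha,(Beta,Epsilon)).
The clade {Beta, Epsilon} is supported by C1: its derived state '1' occurs in exactly those taxa and in no other taxon (including the outgroup).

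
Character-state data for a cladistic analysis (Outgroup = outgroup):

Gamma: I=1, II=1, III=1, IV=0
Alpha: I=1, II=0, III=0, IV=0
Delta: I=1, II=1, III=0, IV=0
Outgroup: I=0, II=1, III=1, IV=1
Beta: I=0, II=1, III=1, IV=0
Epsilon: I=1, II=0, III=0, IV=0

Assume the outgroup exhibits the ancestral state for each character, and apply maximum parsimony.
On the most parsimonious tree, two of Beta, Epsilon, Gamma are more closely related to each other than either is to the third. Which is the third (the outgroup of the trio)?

Beta

Character polarity is set by the outgroup: the derived state is whichever differs from the outgroup's state, so for II, III, IV the derived state is '0', and for the remaining characters it is '1'.
I (derived state '1') is shared by Alpha, Delta, Epsilon, and Gamma — a synapomorphy uniting that clade.
II: derived state '0' in Alpha and Epsilon only — synapomorphy for {Alpha, Epsilon}.
III (derived state '0') is shared by Alpha, Delta, and Epsilon — a synapomorphy uniting that clade.
All ingroup taxa share the derived state '0' for IV; it defines the ingroup but does not resolve relationships within it.
Most parsimonious ingroup topology: ((Gamma,((Alpha,Epsilon),Delta)),Beta).
Epsilon and Gamma share a more recent common ancestor with each other than either does with Beta, so Beta is the least closely related of the three.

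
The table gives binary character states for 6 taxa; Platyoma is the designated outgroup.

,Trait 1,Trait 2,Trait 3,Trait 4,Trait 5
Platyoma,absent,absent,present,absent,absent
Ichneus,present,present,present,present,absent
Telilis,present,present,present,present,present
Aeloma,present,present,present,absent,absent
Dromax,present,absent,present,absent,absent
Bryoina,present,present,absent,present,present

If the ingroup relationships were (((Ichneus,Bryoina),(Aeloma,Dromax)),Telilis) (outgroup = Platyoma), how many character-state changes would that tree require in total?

8

Map each character onto (((Ichneus,Bryoina),(Aeloma,Dromax)),Telilis) (rooted by Platyoma) and count the minimum state changes it requires (Fitch parsimony):
Trait 1: 1; Trait 2: 2; Trait 3: 1; Trait 4: 2; Trait 5: 2.
Total tree length = 8.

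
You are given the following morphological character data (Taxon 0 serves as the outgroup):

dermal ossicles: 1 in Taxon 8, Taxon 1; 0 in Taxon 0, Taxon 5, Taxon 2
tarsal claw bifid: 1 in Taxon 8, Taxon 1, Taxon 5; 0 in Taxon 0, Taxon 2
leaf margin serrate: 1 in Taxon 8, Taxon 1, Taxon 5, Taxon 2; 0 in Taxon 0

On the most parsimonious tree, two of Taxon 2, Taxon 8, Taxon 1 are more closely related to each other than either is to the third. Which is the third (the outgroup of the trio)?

The outgroup has state '0' for every character, so '1' is the derived state throughout.
dermal ossicles: derived state '1' in Taxon 1 and Taxon 8 only — synapomorphy for {Taxon 1, Taxon 8}.
tarsal claw bifid: derived state '1' in Taxon 1, Taxon 5, and Taxon 8 only — synapomorphy for {Taxon 1, Taxon 5, Taxon 8}.
All ingroup taxa share the derived state '1' for leaf margin serrate; it defines the ingroup but does not resolve relationships within it.
Most parsimonious ingroup topology: (((Taxon 8,Taxon 1),Taxon 5),Taxon 2).
Taxon 8 and Taxon 1 share a more recent common ancestor with each other than either does with Taxon 2, so Taxon 2 is the least closely related of the three.

Taxon 2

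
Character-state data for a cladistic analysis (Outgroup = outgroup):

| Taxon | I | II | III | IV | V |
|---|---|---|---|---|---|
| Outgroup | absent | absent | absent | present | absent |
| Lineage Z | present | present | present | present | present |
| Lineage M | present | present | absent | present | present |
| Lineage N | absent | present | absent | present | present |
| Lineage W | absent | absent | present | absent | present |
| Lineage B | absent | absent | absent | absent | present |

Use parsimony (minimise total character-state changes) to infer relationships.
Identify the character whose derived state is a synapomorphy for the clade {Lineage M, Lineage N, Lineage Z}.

Character polarity is set by the outgroup: the derived state is whichever differs from the outgroup's state, so for IV the derived state is 'absent', and for the remaining characters it is 'present'.
I (derived state 'present') is shared by Lineage M and Lineage Z — a synapomorphy uniting that clade.
II (derived state 'present') is shared by Lineage M, Lineage N, and Lineage Z — a synapomorphy uniting that clade.
III groups Lineage W and Lineage Z, which is incompatible with the clades supported by the remaining characters; treating it as convergent (homoplasy) costs fewer steps than any alternative tree.
Only Lineage B and Lineage W show the derived state 'absent' for IV, supporting them as a clade.
All ingroup taxa share the derived state 'present' for V; it defines the ingroup but does not resolve relationships within it.
Most parsimonious ingroup topology: (((Lineage Z,Lineage M),Lineage N),(Lineage W,Lineage B)).
The clade {Lineage M, Lineage N, Lineage Z} is supported by II: its derived state 'present' occurs in exactly those taxa and in no other taxon (including the outgroup).

II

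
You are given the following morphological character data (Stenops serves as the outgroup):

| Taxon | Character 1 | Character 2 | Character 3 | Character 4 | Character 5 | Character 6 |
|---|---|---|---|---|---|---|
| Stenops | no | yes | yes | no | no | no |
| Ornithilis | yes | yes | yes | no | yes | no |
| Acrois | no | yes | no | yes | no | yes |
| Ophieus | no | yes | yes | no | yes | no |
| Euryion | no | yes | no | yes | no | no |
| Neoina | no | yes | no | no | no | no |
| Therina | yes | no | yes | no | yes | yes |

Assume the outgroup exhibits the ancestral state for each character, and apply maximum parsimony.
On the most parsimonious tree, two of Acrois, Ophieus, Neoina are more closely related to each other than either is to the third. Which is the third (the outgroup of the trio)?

Character polarity is set by the outgroup: the derived state is whichever differs from the outgroup's state, so for Character 2, Character 3 the derived state is 'no', and for the remaining characters it is 'yes'.
Character 1: derived state 'yes' in Ornithilis and Therina only — synapomorphy for {Ornithilis, Therina}.
Character 2 (derived state 'no') is unique to Therina (autapomorphy; uninformative for grouping).
Only Acrois, Euryion, and Neoina show the derived state 'no' for Character 3, supporting them as a clade.
Character 4: derived state 'yes' in Acrois and Euryion only — synapomorphy for {Acrois, Euryion}.
Character 5: derived state 'yes' in Ophieus, Ornithilis, and Therina only — synapomorphy for {Ophieus, Ornithilis, Therina}.
Character 6 groups Acrois and Therina, which is incompatible with the clades supported by the remaining characters; treating it as convergent (homoplasy) costs fewer steps than any alternative tree.
Most parsimonious ingroup topology: (((Ornithilis,Therina),Ophieus),((Acrois,Euryion),Neoina)).
Acrois and Neoina share a more recent common ancestor with each other than either does with Ophieus, so Ophieus is the least closely related of the three.

Ophieus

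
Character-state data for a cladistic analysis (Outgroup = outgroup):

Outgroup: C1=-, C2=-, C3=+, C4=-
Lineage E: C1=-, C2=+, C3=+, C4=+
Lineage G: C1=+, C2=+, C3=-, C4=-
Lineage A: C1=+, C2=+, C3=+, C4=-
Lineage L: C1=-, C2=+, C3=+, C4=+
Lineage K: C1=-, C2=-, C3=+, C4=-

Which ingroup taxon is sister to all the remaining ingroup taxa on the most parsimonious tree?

Character polarity is set by the outgroup: the derived state is whichever differs from the outgroup's state, so for C3 the derived state is '-', and for the remaining characters it is '+'.
Only Lineage A and Lineage G show the derived state '+' for C1, supporting them as a clade.
C2: derived state '+' in Lineage A, Lineage E, Lineage G, and Lineage L only — synapomorphy for {Lineage A, Lineage E, Lineage G, Lineage L}.
C3: derived state '-' in Lineage G only — an autapomorphy, so it tells us nothing about relationships among taxa.
Only Lineage E and Lineage L show the derived state '+' for C4, supporting them as a clade.
Most parsimonious ingroup topology: (((Lineage E,Lineage L),(Lineage G,Lineage A)),Lineage K).
Lineage K is sister to the clade containing all other ingroup taxa, so it is the earliest-diverging (most basal) ingroup lineage.

Lineage K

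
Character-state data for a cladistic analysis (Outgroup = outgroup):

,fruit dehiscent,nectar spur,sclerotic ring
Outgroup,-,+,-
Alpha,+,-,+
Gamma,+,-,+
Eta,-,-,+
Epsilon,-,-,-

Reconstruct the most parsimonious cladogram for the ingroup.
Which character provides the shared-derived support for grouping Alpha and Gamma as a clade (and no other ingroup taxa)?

Character polarity is set by the outgroup: the derived state is whichever differs from the outgroup's state, so for nectar spur the derived state is '-', and for the remaining characters it is '+'.
fruit dehiscent (derived state '+') is shared by Alpha and Gamma — a synapomorphy uniting that clade.
All ingroup taxa share the derived state '-' for nectar spur; it defines the ingroup but does not resolve relationships within it.
Only Alpha, Eta, and Gamma show the derived state '+' for sclerotic ring, supporting them as a clade.
Most parsimonious ingroup topology: (((Alpha,Gamma),Eta),Epsilon).
The clade {Alpha, Gamma} is supported by fruit dehiscent: its derived state '+' occurs in exactly those taxa and in no other taxon (including the outgroup).

fruit dehiscent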